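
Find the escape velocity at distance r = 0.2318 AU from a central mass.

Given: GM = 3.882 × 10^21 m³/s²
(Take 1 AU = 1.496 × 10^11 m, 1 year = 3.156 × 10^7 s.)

Convert to SI: r = 0.2318 AU = 3.46773e+10 m.
Escape velocity comes from setting total energy to zero: ½v² − GM/r = 0 ⇒ v_esc = √(2GM / r).
v_esc = √(2 · 3.882e+21 / 3.46773e+10) m/s ≈ 4.732e+05 m/s = 99.82 AU/year.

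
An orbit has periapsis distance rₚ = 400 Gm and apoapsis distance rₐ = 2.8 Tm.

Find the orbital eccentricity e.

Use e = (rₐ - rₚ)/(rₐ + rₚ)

Convert to SI: rₚ = 400 Gm = 4e+11 m; rₐ = 2.8 Tm = 2.8e+12 m.
e = (rₐ − rₚ) / (rₐ + rₚ).
e = (2.8e+12 − 4e+11) / (2.8e+12 + 4e+11) = 2.4e+12 / 3.2e+12 ≈ 0.75.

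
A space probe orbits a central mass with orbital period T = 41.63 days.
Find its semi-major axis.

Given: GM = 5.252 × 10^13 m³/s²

Convert to SI: T = 41.63 days = 3.59683e+06 s.
Invert Kepler's third law: a = (GM · T² / (4π²))^(1/3).
Substituting T = 3.59683e+06 s and GM = 5.252e+13 m³/s²:
a = (5.252e+13 · (3.59683e+06)² / (4π²))^(1/3) m
a ≈ 2.582e+08 m = 258.2 Mm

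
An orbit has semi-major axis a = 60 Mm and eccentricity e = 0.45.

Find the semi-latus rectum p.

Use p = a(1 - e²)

Convert to SI: a = 60 Mm = 6e+07 m.
p = a (1 − e²).
p = 6e+07 · (1 − (0.45)²) = 6e+07 · 0.7975 ≈ 4.785e+07 m = 47.85 Mm.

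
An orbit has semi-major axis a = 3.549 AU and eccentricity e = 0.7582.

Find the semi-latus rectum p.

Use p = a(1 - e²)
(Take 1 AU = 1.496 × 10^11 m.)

Convert to SI: a = 3.549 AU = 5.3093e+11 m.
p = a (1 − e²).
p = 5.3093e+11 · (1 − (0.7582)²) = 5.3093e+11 · 0.425133 ≈ 2.257e+11 m = 1.509 AU.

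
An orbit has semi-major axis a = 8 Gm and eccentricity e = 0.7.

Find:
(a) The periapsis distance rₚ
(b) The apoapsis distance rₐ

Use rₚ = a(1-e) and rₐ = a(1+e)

Convert to SI: a = 8 Gm = 8e+09 m.
(a) rₚ = a(1 − e) = 8e+09 · (1 − 0.7) = 8e+09 · 0.3 ≈ 2.4e+09 m = 2.4 Gm.
(b) rₐ = a(1 + e) = 8e+09 · (1 + 0.7) = 8e+09 · 1.7 ≈ 1.36e+10 m = 13.6 Gm.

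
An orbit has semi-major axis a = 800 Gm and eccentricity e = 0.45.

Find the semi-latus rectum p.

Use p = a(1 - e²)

Convert to SI: a = 800 Gm = 8e+11 m.
p = a (1 − e²).
p = 8e+11 · (1 − (0.45)²) = 8e+11 · 0.7975 ≈ 6.38e+11 m = 638 Gm.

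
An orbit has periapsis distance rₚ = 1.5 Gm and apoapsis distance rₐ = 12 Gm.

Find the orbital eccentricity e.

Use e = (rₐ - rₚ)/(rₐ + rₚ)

Convert to SI: rₚ = 1.5 Gm = 1.5e+09 m; rₐ = 12 Gm = 1.2e+10 m.
e = (rₐ − rₚ) / (rₐ + rₚ).
e = (1.2e+10 − 1.5e+09) / (1.2e+10 + 1.5e+09) = 1.05e+10 / 1.35e+10 ≈ 0.7778.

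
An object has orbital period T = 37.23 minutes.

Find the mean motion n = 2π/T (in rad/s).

Convert to SI: T = 37.23 minutes = 2233.8 s.
n = 2π / T.
n = 2π / 2233.8 s ≈ 0.002813 rad/s.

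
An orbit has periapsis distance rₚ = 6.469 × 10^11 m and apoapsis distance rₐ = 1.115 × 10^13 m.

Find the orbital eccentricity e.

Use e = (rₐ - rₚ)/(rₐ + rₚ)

e = (rₐ − rₚ) / (rₐ + rₚ).
e = (1.115e+13 − 6.469e+11) / (1.115e+13 + 6.469e+11) = 1.05031e+13 / 1.17969e+13 ≈ 0.8903.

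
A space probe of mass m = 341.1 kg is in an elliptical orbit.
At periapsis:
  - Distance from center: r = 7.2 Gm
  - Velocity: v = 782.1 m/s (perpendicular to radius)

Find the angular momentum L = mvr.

Convert to SI: r = 7.2 Gm = 7.2e+09 m.
Since v is perpendicular to r, L = m · v · r.
L = 341.1 · 782.1 · 7.2e+09 kg·m²/s ≈ 1.921e+15 kg·m²/s.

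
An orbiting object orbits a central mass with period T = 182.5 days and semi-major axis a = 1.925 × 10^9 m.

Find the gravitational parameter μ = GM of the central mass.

Convert to SI: T = 182.5 days = 1.5768e+07 s.
GM = 4π² · a³ / T².
GM = 4π² · (1.925e+09)³ / (1.5768e+07)² m³/s² ≈ 1.133e+15 m³/s² = 1.133 × 10^15 m³/s².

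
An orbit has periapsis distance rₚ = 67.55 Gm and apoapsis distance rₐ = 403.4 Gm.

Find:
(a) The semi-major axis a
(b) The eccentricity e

Convert to SI: rₚ = 67.55 Gm = 6.755e+10 m; rₐ = 403.4 Gm = 4.034e+11 m.
(a) a = (rₚ + rₐ) / 2 = (6.755e+10 + 4.034e+11) / 2 ≈ 2.355e+11 m = 235.5 Gm.
(b) e = (rₐ − rₚ) / (rₐ + rₚ) = (4.034e+11 − 6.755e+10) / (4.034e+11 + 6.755e+10) ≈ 0.7131.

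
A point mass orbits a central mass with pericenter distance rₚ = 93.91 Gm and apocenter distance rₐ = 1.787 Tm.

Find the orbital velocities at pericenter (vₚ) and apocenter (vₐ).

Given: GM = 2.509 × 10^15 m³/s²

Convert to SI: rₚ = 93.91 Gm = 9.391e+10 m; rₐ = 1.787 Tm = 1.787e+12 m.
Use the vis-viva equation v² = GM(2/r − 1/a) with a = (rₚ + rₐ)/2 = (9.391e+10 + 1.787e+12)/2 = 9.40455e+11 m.
vₚ = √(GM · (2/rₚ − 1/a)) = √(2.509e+15 · (2/9.391e+10 − 1/9.40455e+11)) m/s ≈ 225.3 m/s = 225.3 m/s.
vₐ = √(GM · (2/rₐ − 1/a)) = √(2.509e+15 · (2/1.787e+12 − 1/9.40455e+11)) m/s ≈ 11.84 m/s = 11.84 m/s.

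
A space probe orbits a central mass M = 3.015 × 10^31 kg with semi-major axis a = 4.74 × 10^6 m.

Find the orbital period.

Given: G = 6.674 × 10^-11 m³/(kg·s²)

GM = G · M = 6.674e-11 · 3.015e+31 = 2.01221e+21 m³/s².
Kepler's third law: T = 2π √(a³ / GM).
Substituting a = 4.74e+06 m and GM = 2.01221e+21 m³/s²:
T = 2π √((4.74e+06)³ / 2.01221e+21) s
T ≈ 1.445 s = 1.445 seconds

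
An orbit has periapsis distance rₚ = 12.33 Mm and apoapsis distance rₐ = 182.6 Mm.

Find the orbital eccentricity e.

Convert to SI: rₚ = 12.33 Mm = 1.233e+07 m; rₐ = 182.6 Mm = 1.826e+08 m.
e = (rₐ − rₚ) / (rₐ + rₚ).
e = (1.826e+08 − 1.233e+07) / (1.826e+08 + 1.233e+07) = 1.7027e+08 / 1.9493e+08 ≈ 0.8735.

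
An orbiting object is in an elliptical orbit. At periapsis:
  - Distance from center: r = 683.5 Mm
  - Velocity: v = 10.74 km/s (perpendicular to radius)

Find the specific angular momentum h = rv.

Convert to SI: r = 683.5 Mm = 6.835e+08 m; v = 10.74 km/s = 10740 m/s.
With v perpendicular to r, h = r · v.
h = 6.835e+08 · 10740 m²/s ≈ 7.341e+12 m²/s.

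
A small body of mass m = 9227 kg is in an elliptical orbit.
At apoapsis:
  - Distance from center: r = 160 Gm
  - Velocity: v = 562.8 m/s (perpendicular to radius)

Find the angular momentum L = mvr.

Convert to SI: r = 160 Gm = 1.6e+11 m.
Since v is perpendicular to r, L = m · v · r.
L = 9227 · 562.8 · 1.6e+11 kg·m²/s ≈ 8.309e+17 kg·m²/s.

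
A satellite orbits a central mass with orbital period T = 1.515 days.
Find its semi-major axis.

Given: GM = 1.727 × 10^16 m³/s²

Convert to SI: T = 1.515 days = 130896 s.
Invert Kepler's third law: a = (GM · T² / (4π²))^(1/3).
Substituting T = 130896 s and GM = 1.727e+16 m³/s²:
a = (1.727e+16 · (130896)² / (4π²))^(1/3) m
a ≈ 1.957e+08 m = 1.957 × 10^8 m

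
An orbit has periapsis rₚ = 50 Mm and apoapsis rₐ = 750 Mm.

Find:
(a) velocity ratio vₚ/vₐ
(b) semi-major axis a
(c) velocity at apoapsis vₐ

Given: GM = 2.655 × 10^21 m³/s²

Convert to SI: rₚ = 50 Mm = 5e+07 m; rₐ = 750 Mm = 7.5e+08 m.
(a) Conservation of angular momentum (rₚvₚ = rₐvₐ) gives vₚ/vₐ = rₐ/rₚ = 7.5e+08/5e+07 ≈ 15
(b) a = (rₚ + rₐ)/2 = (5e+07 + 7.5e+08)/2 ≈ 4e+08 m
(c) With a = (rₚ + rₐ)/2 = 4e+08 m, vₐ = √(GM (2/rₐ − 1/a)) = √(2.655e+21 · (2/7.5e+08 − 1/4e+08)) m/s ≈ 6.652e+05 m/s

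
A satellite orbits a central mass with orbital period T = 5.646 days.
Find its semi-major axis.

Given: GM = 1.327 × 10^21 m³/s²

Convert to SI: T = 5.646 days = 487814 s.
Invert Kepler's third law: a = (GM · T² / (4π²))^(1/3).
Substituting T = 487814 s and GM = 1.327e+21 m³/s²:
a = (1.327e+21 · (487814)² / (4π²))^(1/3) m
a ≈ 2e+10 m = 20 Gm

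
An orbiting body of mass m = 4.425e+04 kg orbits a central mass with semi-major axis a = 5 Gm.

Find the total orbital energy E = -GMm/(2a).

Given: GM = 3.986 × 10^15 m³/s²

Convert to SI: a = 5 Gm = 5e+09 m.
E = −GMm / (2a).
E = −3.986e+15 · 4.425e+04 / (2 · 5e+09) J ≈ -1.764e+10 J = -17.64 GJ.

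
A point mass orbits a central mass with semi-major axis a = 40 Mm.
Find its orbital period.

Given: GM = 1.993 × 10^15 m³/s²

Convert to SI: a = 40 Mm = 4e+07 m.
Kepler's third law: T = 2π √(a³ / GM).
Substituting a = 4e+07 m and GM = 1.993e+15 m³/s²:
T = 2π √((4e+07)³ / 1.993e+15) s
T ≈ 3.561e+04 s = 9.89 hours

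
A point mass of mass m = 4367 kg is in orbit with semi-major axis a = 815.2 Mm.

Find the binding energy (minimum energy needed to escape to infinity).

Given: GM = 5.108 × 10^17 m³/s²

Convert to SI: a = 815.2 Mm = 8.152e+08 m.
Total orbital energy is E = −GMm/(2a); binding energy is E_bind = −E = GMm/(2a).
E_bind = 5.108e+17 · 4367 / (2 · 8.152e+08) J ≈ 1.368e+12 J = 1.368 TJ.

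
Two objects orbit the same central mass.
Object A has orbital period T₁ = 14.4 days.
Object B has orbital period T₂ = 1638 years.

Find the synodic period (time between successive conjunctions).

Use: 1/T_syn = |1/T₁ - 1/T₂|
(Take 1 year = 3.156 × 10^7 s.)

Convert to SI: T₁ = 14.4 days = 1.24416e+06 s; T₂ = 1638 years = 5.16953e+10 s.
T_syn = |T₁ · T₂ / (T₁ − T₂)|.
T_syn = |1.24416e+06 · 5.16953e+10 / (1.24416e+06 − 5.16953e+10)| s ≈ 1.244e+06 s = 14.4 days.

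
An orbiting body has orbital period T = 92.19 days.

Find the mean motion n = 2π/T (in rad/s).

Convert to SI: T = 92.19 days = 7.96522e+06 s.
n = 2π / T.
n = 2π / 7.96522e+06 s ≈ 7.888e-07 rad/s.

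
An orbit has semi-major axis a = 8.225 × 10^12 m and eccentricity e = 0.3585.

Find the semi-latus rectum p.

p = a (1 − e²).
p = 8.225e+12 · (1 − (0.3585)²) = 8.225e+12 · 0.871478 ≈ 7.168e+12 m = 7.168 × 10^12 m.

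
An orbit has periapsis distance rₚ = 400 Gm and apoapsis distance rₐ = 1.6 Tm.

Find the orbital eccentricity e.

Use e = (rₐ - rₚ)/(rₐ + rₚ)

Convert to SI: rₚ = 400 Gm = 4e+11 m; rₐ = 1.6 Tm = 1.6e+12 m.
e = (rₐ − rₚ) / (rₐ + rₚ).
e = (1.6e+12 − 4e+11) / (1.6e+12 + 4e+11) = 1.2e+12 / 2e+12 ≈ 0.6.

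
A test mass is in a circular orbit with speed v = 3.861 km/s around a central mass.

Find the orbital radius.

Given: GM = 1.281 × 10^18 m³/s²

Convert to SI: v = 3.861 km/s = 3861 m/s.
For a circular orbit, v² = GM / r, so r = GM / v².
r = 1.281e+18 / (3861)² m ≈ 8.593e+10 m = 85.93 Gm.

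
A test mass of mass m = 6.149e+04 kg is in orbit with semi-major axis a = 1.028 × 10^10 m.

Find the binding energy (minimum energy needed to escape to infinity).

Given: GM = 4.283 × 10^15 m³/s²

Total orbital energy is E = −GMm/(2a); binding energy is E_bind = −E = GMm/(2a).
E_bind = 4.283e+15 · 6.149e+04 / (2 · 1.028e+10) J ≈ 1.281e+10 J = 12.81 GJ.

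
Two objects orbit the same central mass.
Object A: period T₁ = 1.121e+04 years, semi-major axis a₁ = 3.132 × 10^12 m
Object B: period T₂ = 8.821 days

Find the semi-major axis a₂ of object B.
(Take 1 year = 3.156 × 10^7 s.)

Convert to SI: T₁ = 1.121e+04 years = 3.53788e+11 s; T₂ = 8.821 days = 762134 s.
Kepler's third law: (T₁/T₂)² = (a₁/a₂)³ ⇒ a₂ = a₁ · (T₂/T₁)^(2/3).
T₂/T₁ = 762134 / 3.53788e+11 = 2.15421e-06.
a₂ = 3.132e+12 · (2.15421e-06)^(2/3) m ≈ 5.224e+08 m = 5.224 × 10^8 m.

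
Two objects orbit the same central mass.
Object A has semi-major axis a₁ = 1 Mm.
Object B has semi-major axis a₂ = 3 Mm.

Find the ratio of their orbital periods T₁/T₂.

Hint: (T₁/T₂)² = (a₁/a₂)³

Convert to SI: a₁ = 1 Mm = 1e+06 m; a₂ = 3 Mm = 3e+06 m.
From Kepler's third law, (T₁/T₂)² = (a₁/a₂)³, so T₁/T₂ = (a₁/a₂)^(3/2).
a₁/a₂ = 1e+06 / 3e+06 = 0.333333.
T₁/T₂ = (0.333333)^(3/2) ≈ 0.1925.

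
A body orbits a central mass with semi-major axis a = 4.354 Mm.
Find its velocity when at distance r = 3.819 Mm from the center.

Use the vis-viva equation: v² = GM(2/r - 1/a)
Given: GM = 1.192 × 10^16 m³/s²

Convert to SI: a = 4.354 Mm = 4.354e+06 m; r = 3.819 Mm = 3.819e+06 m.
Vis-viva: v = √(GM · (2/r − 1/a)).
2/r − 1/a = 2/3.819e+06 − 1/4.354e+06 = 2.94023e-07 m⁻¹.
v = √(1.192e+16 · 2.94023e-07) m/s ≈ 5.92e+04 m/s = 59.2 km/s.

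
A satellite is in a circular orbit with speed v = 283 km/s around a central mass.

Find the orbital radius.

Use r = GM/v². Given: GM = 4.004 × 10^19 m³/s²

Convert to SI: v = 283 km/s = 283000 m/s.
For a circular orbit, v² = GM / r, so r = GM / v².
r = 4.004e+19 / (283000)² m ≈ 4.999e+08 m = 499.9 Mm.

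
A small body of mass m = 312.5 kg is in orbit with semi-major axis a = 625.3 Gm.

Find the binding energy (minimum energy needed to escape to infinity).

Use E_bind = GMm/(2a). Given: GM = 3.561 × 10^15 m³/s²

Convert to SI: a = 625.3 Gm = 6.253e+11 m.
Total orbital energy is E = −GMm/(2a); binding energy is E_bind = −E = GMm/(2a).
E_bind = 3.561e+15 · 312.5 / (2 · 6.253e+11) J ≈ 8.898e+05 J = 889.8 kJ.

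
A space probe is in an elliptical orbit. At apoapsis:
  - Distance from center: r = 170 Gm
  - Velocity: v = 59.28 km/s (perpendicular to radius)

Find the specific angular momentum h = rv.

Convert to SI: r = 170 Gm = 1.7e+11 m; v = 59.28 km/s = 59280 m/s.
With v perpendicular to r, h = r · v.
h = 1.7e+11 · 59280 m²/s ≈ 1.008e+16 m²/s.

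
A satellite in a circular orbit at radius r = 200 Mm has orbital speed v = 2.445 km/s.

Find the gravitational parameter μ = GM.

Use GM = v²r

Convert to SI: r = 200 Mm = 2e+08 m; v = 2.445 km/s = 2445 m/s.
For a circular orbit v² = GM/r, so GM = v² · r.
GM = (2445)² · 2e+08 m³/s² ≈ 1.196e+15 m³/s² = 1.196 × 10^15 m³/s².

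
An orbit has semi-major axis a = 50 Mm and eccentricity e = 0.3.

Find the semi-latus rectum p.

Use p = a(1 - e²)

Convert to SI: a = 50 Mm = 5e+07 m.
p = a (1 − e²).
p = 5e+07 · (1 − (0.3)²) = 5e+07 · 0.91 ≈ 4.55e+07 m = 45.5 Mm.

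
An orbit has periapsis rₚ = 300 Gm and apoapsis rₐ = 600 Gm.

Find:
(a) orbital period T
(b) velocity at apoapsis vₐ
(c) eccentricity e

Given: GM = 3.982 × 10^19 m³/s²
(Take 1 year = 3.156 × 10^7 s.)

Convert to SI: rₚ = 300 Gm = 3e+11 m; rₐ = 600 Gm = 6e+11 m.
(a) With a = (rₚ + rₐ)/2 = 4.5e+11 m, T = 2π √(a³/GM) = 2π √((4.5e+11)³/3.982e+19) s ≈ 3.006e+08 s
(b) With a = (rₚ + rₐ)/2 = 4.5e+11 m, vₐ = √(GM (2/rₐ − 1/a)) = √(3.982e+19 · (2/6e+11 − 1/4.5e+11)) m/s ≈ 6652 m/s
(c) e = (rₐ − rₚ)/(rₐ + rₚ) = (6e+11 − 3e+11)/(6e+11 + 3e+11) ≈ 0.3333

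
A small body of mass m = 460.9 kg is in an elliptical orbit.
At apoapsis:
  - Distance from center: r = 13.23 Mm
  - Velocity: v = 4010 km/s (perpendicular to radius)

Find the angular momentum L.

Convert to SI: r = 13.23 Mm = 1.323e+07 m; v = 4010 km/s = 4.01e+06 m/s.
Since v is perpendicular to r, L = m · v · r.
L = 460.9 · 4.01e+06 · 1.323e+07 kg·m²/s ≈ 2.445e+16 kg·m²/s.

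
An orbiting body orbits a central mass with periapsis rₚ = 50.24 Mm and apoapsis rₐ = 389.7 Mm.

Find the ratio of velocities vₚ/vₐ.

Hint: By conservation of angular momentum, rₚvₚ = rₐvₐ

Convert to SI: rₚ = 50.24 Mm = 5.024e+07 m; rₐ = 389.7 Mm = 3.897e+08 m.
Conservation of angular momentum gives rₚvₚ = rₐvₐ, so vₚ/vₐ = rₐ/rₚ.
vₚ/vₐ = 3.897e+08 / 5.024e+07 ≈ 7.757.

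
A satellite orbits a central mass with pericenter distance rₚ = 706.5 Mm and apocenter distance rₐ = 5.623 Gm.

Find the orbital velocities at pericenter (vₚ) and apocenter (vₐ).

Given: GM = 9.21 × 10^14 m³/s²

Convert to SI: rₚ = 706.5 Mm = 7.065e+08 m; rₐ = 5.623 Gm = 5.623e+09 m.
Use the vis-viva equation v² = GM(2/r − 1/a) with a = (rₚ + rₐ)/2 = (7.065e+08 + 5.623e+09)/2 = 3.16475e+09 m.
vₚ = √(GM · (2/rₚ − 1/a)) = √(9.21e+14 · (2/7.065e+08 − 1/3.16475e+09)) m/s ≈ 1522 m/s = 1.522 km/s.
vₐ = √(GM · (2/rₐ − 1/a)) = √(9.21e+14 · (2/5.623e+09 − 1/3.16475e+09)) m/s ≈ 191.2 m/s = 191.2 m/s.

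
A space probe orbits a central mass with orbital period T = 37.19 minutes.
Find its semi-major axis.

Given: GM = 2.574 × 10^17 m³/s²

Convert to SI: T = 37.19 minutes = 2231.4 s.
Invert Kepler's third law: a = (GM · T² / (4π²))^(1/3).
Substituting T = 2231.4 s and GM = 2.574e+17 m³/s²:
a = (2.574e+17 · (2231.4)² / (4π²))^(1/3) m
a ≈ 3.19e+07 m = 3.19 × 10^7 m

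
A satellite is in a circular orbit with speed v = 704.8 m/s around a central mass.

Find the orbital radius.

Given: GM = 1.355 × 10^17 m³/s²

For a circular orbit, v² = GM / r, so r = GM / v².
r = 1.355e+17 / (704.8)² m ≈ 2.728e+11 m = 272.8 Gm.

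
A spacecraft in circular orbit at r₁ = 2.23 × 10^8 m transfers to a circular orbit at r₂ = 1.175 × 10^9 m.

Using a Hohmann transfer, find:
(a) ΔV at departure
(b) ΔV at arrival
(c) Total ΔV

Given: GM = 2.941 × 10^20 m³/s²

Transfer semi-major axis: a_t = (r₁ + r₂)/2 = (2.23e+08 + 1.175e+09)/2 = 6.99e+08 m.
Circular speeds: v₁ = √(GM/r₁) = 1.14841e+06 m/s, v₂ = √(GM/r₂) = 500298 m/s.
Transfer speeds (vis-viva v² = GM(2/r − 1/a_t)): v₁ᵗ = 1.48893e+06 m/s, v₂ᵗ = 282581 m/s.
(a) ΔV₁ = |v₁ᵗ − v₁| ≈ 3.405e+05 m/s = 340.5 km/s.
(b) ΔV₂ = |v₂ − v₂ᵗ| ≈ 2.177e+05 m/s = 217.7 km/s.
(c) ΔV_total = ΔV₁ + ΔV₂ ≈ 5.582e+05 m/s = 558.2 km/s.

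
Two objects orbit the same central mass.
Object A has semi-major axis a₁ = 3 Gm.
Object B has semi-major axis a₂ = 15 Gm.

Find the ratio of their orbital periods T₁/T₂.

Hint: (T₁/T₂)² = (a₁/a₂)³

Convert to SI: a₁ = 3 Gm = 3e+09 m; a₂ = 15 Gm = 1.5e+10 m.
From Kepler's third law, (T₁/T₂)² = (a₁/a₂)³, so T₁/T₂ = (a₁/a₂)^(3/2).
a₁/a₂ = 3e+09 / 1.5e+10 = 0.2.
T₁/T₂ = (0.2)^(3/2) ≈ 0.08944.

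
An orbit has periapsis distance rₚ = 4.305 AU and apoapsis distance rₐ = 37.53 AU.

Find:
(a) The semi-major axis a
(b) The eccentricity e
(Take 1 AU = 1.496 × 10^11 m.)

Convert to SI: rₚ = 4.305 AU = 6.44028e+11 m; rₐ = 37.53 AU = 5.61449e+12 m.
(a) a = (rₚ + rₐ) / 2 = (6.44028e+11 + 5.61449e+12) / 2 ≈ 3.129e+12 m = 20.92 AU.
(b) e = (rₐ − rₚ) / (rₐ + rₚ) = (5.61449e+12 − 6.44028e+11) / (5.61449e+12 + 6.44028e+11) ≈ 0.7942.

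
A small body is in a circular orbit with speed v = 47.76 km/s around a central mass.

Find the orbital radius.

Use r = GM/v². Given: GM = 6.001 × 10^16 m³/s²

Convert to SI: v = 47.76 km/s = 47760 m/s.
For a circular orbit, v² = GM / r, so r = GM / v².
r = 6.001e+16 / (47760)² m ≈ 2.631e+07 m = 2.631 × 10^7 m.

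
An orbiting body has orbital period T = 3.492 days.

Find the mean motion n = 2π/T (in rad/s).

Convert to SI: T = 3.492 days = 301709 s.
n = 2π / T.
n = 2π / 301709 s ≈ 2.083e-05 rad/s.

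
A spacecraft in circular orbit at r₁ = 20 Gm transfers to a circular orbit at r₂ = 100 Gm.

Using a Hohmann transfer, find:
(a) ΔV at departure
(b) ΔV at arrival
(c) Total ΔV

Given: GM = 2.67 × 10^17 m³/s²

Convert to SI: r₁ = 20 Gm = 2e+10 m; r₂ = 100 Gm = 1e+11 m.
Transfer semi-major axis: a_t = (r₁ + r₂)/2 = (2e+10 + 1e+11)/2 = 6e+10 m.
Circular speeds: v₁ = √(GM/r₁) = 3653.77 m/s, v₂ = √(GM/r₂) = 1634.01 m/s.
Transfer speeds (vis-viva v² = GM(2/r − 1/a_t)): v₁ᵗ = 4716.99 m/s, v₂ᵗ = 943.398 m/s.
(a) ΔV₁ = |v₁ᵗ − v₁| ≈ 1063 m/s = 1.063 km/s.
(b) ΔV₂ = |v₂ − v₂ᵗ| ≈ 690.6 m/s = 690.6 m/s.
(c) ΔV_total = ΔV₁ + ΔV₂ ≈ 1754 m/s = 1.754 km/s.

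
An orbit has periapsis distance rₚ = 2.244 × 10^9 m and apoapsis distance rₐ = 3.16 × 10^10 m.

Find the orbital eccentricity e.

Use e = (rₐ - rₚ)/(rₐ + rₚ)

e = (rₐ − rₚ) / (rₐ + rₚ).
e = (3.16e+10 − 2.244e+09) / (3.16e+10 + 2.244e+09) = 2.9356e+10 / 3.3844e+10 ≈ 0.8674.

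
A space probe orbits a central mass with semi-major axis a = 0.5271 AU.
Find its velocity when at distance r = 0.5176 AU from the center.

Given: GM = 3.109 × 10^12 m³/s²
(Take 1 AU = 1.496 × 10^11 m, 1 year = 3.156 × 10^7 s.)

Convert to SI: a = 0.5271 AU = 7.88542e+10 m; r = 0.5176 AU = 7.7433e+10 m.
Vis-viva: v = √(GM · (2/r − 1/a)).
2/r − 1/a = 2/7.7433e+10 − 1/7.88542e+10 = 1.31472e-11 m⁻¹.
v = √(3.109e+12 · 1.31472e-11) m/s ≈ 6.393 m/s = 0.001349 AU/year.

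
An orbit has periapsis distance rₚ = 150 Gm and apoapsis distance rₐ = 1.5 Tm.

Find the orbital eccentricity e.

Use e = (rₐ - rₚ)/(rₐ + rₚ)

Convert to SI: rₚ = 150 Gm = 1.5e+11 m; rₐ = 1.5 Tm = 1.5e+12 m.
e = (rₐ − rₚ) / (rₐ + rₚ).
e = (1.5e+12 − 1.5e+11) / (1.5e+12 + 1.5e+11) = 1.35e+12 / 1.65e+12 ≈ 0.8182.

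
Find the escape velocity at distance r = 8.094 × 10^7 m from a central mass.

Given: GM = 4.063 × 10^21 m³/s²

Escape velocity comes from setting total energy to zero: ½v² − GM/r = 0 ⇒ v_esc = √(2GM / r).
v_esc = √(2 · 4.063e+21 / 8.094e+07) m/s ≈ 1.002e+07 m/s = 1.002e+04 km/s.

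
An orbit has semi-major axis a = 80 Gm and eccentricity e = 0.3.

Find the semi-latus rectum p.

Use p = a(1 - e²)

Convert to SI: a = 80 Gm = 8e+10 m.
p = a (1 − e²).
p = 8e+10 · (1 − (0.3)²) = 8e+10 · 0.91 ≈ 7.28e+10 m = 72.8 Gm.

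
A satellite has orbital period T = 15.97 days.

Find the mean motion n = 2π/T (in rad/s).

Convert to SI: T = 15.97 days = 1.37981e+06 s.
n = 2π / T.
n = 2π / 1.37981e+06 s ≈ 4.554e-06 rad/s.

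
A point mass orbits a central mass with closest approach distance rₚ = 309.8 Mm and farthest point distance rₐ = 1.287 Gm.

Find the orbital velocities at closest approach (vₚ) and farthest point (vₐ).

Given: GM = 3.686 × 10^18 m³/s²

Convert to SI: rₚ = 309.8 Mm = 3.098e+08 m; rₐ = 1.287 Gm = 1.287e+09 m.
Use the vis-viva equation v² = GM(2/r − 1/a) with a = (rₚ + rₐ)/2 = (3.098e+08 + 1.287e+09)/2 = 7.984e+08 m.
vₚ = √(GM · (2/rₚ − 1/a)) = √(3.686e+18 · (2/3.098e+08 − 1/7.984e+08)) m/s ≈ 1.385e+05 m/s = 138.5 km/s.
vₐ = √(GM · (2/rₐ − 1/a)) = √(3.686e+18 · (2/1.287e+09 − 1/7.984e+08)) m/s ≈ 3.334e+04 m/s = 33.34 km/s.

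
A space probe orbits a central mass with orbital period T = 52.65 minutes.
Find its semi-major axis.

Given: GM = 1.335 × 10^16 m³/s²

Convert to SI: T = 52.65 minutes = 3159 s.
Invert Kepler's third law: a = (GM · T² / (4π²))^(1/3).
Substituting T = 3159 s and GM = 1.335e+16 m³/s²:
a = (1.335e+16 · (3159)² / (4π²))^(1/3) m
a ≈ 1.5e+07 m = 15 Mm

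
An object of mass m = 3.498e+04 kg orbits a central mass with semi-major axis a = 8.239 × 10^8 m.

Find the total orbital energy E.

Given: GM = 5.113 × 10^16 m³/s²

E = −GMm / (2a).
E = −5.113e+16 · 3.498e+04 / (2 · 8.239e+08) J ≈ -1.085e+12 J = -1.085 TJ.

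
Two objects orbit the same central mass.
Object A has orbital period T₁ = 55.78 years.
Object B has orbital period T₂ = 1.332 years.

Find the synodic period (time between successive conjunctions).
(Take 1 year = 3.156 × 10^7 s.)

Convert to SI: T₁ = 55.78 years = 1.76042e+09 s; T₂ = 1.332 years = 4.20379e+07 s.
T_syn = |T₁ · T₂ / (T₁ − T₂)|.
T_syn = |1.76042e+09 · 4.20379e+07 / (1.76042e+09 − 4.20379e+07)| s ≈ 4.307e+07 s = 1.365 years.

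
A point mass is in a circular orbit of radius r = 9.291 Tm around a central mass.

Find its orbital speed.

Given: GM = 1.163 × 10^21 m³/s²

Convert to SI: r = 9.291 Tm = 9.291e+12 m.
For a circular orbit, gravity supplies the centripetal force, so v = √(GM / r).
v = √(1.163e+21 / 9.291e+12) m/s ≈ 1.119e+04 m/s = 11.19 km/s.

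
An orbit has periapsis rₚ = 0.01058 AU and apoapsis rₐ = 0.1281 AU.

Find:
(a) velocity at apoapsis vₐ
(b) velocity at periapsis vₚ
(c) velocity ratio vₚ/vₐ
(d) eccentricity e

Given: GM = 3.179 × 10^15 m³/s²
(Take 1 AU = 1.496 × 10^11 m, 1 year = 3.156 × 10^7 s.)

Convert to SI: rₚ = 0.01058 AU = 1.58277e+09 m; rₐ = 0.1281 AU = 1.91638e+10 m.
(a) With a = (rₚ + rₐ)/2 = 1.03733e+10 m, vₐ = √(GM (2/rₐ − 1/a)) = √(3.179e+15 · (2/1.91638e+10 − 1/1.03733e+10)) m/s ≈ 159.1 m/s
(b) With a = (rₚ + rₐ)/2 = 1.03733e+10 m, vₚ = √(GM (2/rₚ − 1/a)) = √(3.179e+15 · (2/1.58277e+09 − 1/1.03733e+10)) m/s ≈ 1926 m/s
(c) Conservation of angular momentum (rₚvₚ = rₐvₐ) gives vₚ/vₐ = rₐ/rₚ = 1.91638e+10/1.58277e+09 ≈ 12.11
(d) e = (rₐ − rₚ)/(rₐ + rₚ) = (1.91638e+10 − 1.58277e+09)/(1.91638e+10 + 1.58277e+09) ≈ 0.8474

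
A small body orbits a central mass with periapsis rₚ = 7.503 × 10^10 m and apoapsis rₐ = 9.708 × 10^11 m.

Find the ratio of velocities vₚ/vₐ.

Conservation of angular momentum gives rₚvₚ = rₐvₐ, so vₚ/vₐ = rₐ/rₚ.
vₚ/vₐ = 9.708e+11 / 7.503e+10 ≈ 12.94.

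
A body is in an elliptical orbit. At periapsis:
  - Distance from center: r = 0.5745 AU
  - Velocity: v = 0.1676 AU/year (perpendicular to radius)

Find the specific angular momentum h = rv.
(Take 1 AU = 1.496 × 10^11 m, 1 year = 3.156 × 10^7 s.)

Convert to SI: r = 0.5745 AU = 8.59452e+10 m; v = 0.1676 AU/year = 794.454 m/s.
With v perpendicular to r, h = r · v.
h = 8.59452e+10 · 794.454 m²/s ≈ 6.828e+13 m²/s.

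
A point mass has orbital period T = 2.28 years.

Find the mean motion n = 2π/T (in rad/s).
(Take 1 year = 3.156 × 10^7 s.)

Convert to SI: T = 2.28 years = 7.19568e+07 s.
n = 2π / T.
n = 2π / 7.19568e+07 s ≈ 8.732e-08 rad/s.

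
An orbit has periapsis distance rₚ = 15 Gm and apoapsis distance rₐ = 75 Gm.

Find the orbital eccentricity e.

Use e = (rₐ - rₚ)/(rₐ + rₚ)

Convert to SI: rₚ = 15 Gm = 1.5e+10 m; rₐ = 75 Gm = 7.5e+10 m.
e = (rₐ − rₚ) / (rₐ + rₚ).
e = (7.5e+10 − 1.5e+10) / (7.5e+10 + 1.5e+10) = 6e+10 / 9e+10 ≈ 0.6667.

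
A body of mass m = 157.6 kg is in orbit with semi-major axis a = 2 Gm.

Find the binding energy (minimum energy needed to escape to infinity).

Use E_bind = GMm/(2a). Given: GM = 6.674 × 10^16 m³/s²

Convert to SI: a = 2 Gm = 2e+09 m.
Total orbital energy is E = −GMm/(2a); binding energy is E_bind = −E = GMm/(2a).
E_bind = 6.674e+16 · 157.6 / (2 · 2e+09) J ≈ 2.63e+09 J = 2.63 GJ.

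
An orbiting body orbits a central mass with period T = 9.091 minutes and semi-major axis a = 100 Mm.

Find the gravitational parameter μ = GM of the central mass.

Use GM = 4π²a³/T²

Convert to SI: T = 9.091 minutes = 545.46 s; a = 100 Mm = 1e+08 m.
GM = 4π² · a³ / T².
GM = 4π² · (1e+08)³ / (545.46)² m³/s² ≈ 1.327e+20 m³/s² = 1.327 × 10^20 m³/s².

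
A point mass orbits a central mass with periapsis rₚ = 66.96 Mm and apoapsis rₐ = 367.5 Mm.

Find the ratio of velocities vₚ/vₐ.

Convert to SI: rₚ = 66.96 Mm = 6.696e+07 m; rₐ = 367.5 Mm = 3.675e+08 m.
Conservation of angular momentum gives rₚvₚ = rₐvₐ, so vₚ/vₐ = rₐ/rₚ.
vₚ/vₐ = 3.675e+08 / 6.696e+07 ≈ 5.488.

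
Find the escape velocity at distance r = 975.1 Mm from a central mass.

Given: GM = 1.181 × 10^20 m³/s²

Convert to SI: r = 975.1 Mm = 9.751e+08 m.
Escape velocity comes from setting total energy to zero: ½v² − GM/r = 0 ⇒ v_esc = √(2GM / r).
v_esc = √(2 · 1.181e+20 / 9.751e+08) m/s ≈ 4.922e+05 m/s = 492.2 km/s.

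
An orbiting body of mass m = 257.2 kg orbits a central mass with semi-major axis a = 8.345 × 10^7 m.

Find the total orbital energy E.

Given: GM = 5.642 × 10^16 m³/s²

E = −GMm / (2a).
E = −5.642e+16 · 257.2 / (2 · 8.345e+07) J ≈ -8.695e+10 J = -86.95 GJ.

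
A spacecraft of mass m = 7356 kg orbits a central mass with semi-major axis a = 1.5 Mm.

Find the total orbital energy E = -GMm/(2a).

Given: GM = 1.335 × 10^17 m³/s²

Convert to SI: a = 1.5 Mm = 1.5e+06 m.
E = −GMm / (2a).
E = −1.335e+17 · 7356 / (2 · 1.5e+06) J ≈ -3.273e+14 J = -327.3 TJ.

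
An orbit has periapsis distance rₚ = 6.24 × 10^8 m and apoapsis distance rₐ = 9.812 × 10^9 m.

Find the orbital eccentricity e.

e = (rₐ − rₚ) / (rₐ + rₚ).
e = (9.812e+09 − 6.24e+08) / (9.812e+09 + 6.24e+08) = 9.188e+09 / 1.0436e+10 ≈ 0.8804.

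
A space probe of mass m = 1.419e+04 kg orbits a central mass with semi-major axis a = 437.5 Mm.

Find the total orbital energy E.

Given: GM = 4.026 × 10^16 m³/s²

Convert to SI: a = 437.5 Mm = 4.375e+08 m.
E = −GMm / (2a).
E = −4.026e+16 · 1.419e+04 / (2 · 4.375e+08) J ≈ -6.529e+11 J = -652.9 GJ.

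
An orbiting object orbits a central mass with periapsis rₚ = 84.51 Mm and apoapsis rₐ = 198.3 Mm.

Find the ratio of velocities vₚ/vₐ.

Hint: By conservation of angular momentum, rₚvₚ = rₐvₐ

Convert to SI: rₚ = 84.51 Mm = 8.451e+07 m; rₐ = 198.3 Mm = 1.983e+08 m.
Conservation of angular momentum gives rₚvₚ = rₐvₐ, so vₚ/vₐ = rₐ/rₚ.
vₚ/vₐ = 1.983e+08 / 8.451e+07 ≈ 2.346.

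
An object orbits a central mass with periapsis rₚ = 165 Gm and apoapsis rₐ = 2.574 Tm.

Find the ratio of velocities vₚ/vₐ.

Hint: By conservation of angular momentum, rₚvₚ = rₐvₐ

Convert to SI: rₚ = 165 Gm = 1.65e+11 m; rₐ = 2.574 Tm = 2.574e+12 m.
Conservation of angular momentum gives rₚvₚ = rₐvₐ, so vₚ/vₐ = rₐ/rₚ.
vₚ/vₐ = 2.574e+12 / 1.65e+11 ≈ 15.6.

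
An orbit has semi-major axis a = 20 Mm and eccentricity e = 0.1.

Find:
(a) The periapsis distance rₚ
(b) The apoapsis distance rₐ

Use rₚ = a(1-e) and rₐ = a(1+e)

Convert to SI: a = 20 Mm = 2e+07 m.
(a) rₚ = a(1 − e) = 2e+07 · (1 − 0.1) = 2e+07 · 0.9 ≈ 1.8e+07 m = 18 Mm.
(b) rₐ = a(1 + e) = 2e+07 · (1 + 0.1) = 2e+07 · 1.1 ≈ 2.2e+07 m = 22 Mm.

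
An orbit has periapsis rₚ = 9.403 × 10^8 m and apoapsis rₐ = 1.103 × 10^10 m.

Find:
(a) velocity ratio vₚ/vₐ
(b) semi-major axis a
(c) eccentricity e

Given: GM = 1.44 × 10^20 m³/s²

(a) Conservation of angular momentum (rₚvₚ = rₐvₐ) gives vₚ/vₐ = rₐ/rₚ = 1.103e+10/9.403e+08 ≈ 11.73
(b) a = (rₚ + rₐ)/2 = (9.403e+08 + 1.103e+10)/2 ≈ 5.985e+09 m
(c) e = (rₐ − rₚ)/(rₐ + rₚ) = (1.103e+10 − 9.403e+08)/(1.103e+10 + 9.403e+08) ≈ 0.8429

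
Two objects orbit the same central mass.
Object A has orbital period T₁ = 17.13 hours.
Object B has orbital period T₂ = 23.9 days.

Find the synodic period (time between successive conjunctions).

Convert to SI: T₁ = 17.13 hours = 61668 s; T₂ = 23.9 days = 2.06496e+06 s.
T_syn = |T₁ · T₂ / (T₁ − T₂)|.
T_syn = |61668 · 2.06496e+06 / (61668 − 2.06496e+06)| s ≈ 6.357e+04 s = 17.66 hours.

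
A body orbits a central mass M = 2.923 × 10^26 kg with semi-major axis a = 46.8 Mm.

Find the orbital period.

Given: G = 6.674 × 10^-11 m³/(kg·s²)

Convert to SI: a = 46.8 Mm = 4.68e+07 m.
GM = G · M = 6.674e-11 · 2.923e+26 = 1.95081e+16 m³/s².
Kepler's third law: T = 2π √(a³ / GM).
Substituting a = 4.68e+07 m and GM = 1.95081e+16 m³/s²:
T = 2π √((4.68e+07)³ / 1.95081e+16) s
T ≈ 1.44e+04 s = 4.001 hours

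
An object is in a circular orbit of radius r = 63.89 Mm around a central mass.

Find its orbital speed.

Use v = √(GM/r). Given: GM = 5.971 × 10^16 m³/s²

Convert to SI: r = 63.89 Mm = 6.389e+07 m.
For a circular orbit, gravity supplies the centripetal force, so v = √(GM / r).
v = √(5.971e+16 / 6.389e+07) m/s ≈ 3.057e+04 m/s = 30.57 km/s.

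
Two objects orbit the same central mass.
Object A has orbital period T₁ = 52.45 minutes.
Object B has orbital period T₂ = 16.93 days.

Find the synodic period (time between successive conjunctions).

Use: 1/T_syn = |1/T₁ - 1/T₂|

Convert to SI: T₁ = 52.45 minutes = 3147 s; T₂ = 16.93 days = 1.46275e+06 s.
T_syn = |T₁ · T₂ / (T₁ − T₂)|.
T_syn = |3147 · 1.46275e+06 / (3147 − 1.46275e+06)| s ≈ 3154 s = 52.56 minutes.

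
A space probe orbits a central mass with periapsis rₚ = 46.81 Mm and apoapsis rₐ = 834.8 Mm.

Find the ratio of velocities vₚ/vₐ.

Convert to SI: rₚ = 46.81 Mm = 4.681e+07 m; rₐ = 834.8 Mm = 8.348e+08 m.
Conservation of angular momentum gives rₚvₚ = rₐvₐ, so vₚ/vₐ = rₐ/rₚ.
vₚ/vₐ = 8.348e+08 / 4.681e+07 ≈ 17.83.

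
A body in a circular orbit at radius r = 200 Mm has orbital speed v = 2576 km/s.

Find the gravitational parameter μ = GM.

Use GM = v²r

Convert to SI: r = 200 Mm = 2e+08 m; v = 2576 km/s = 2.576e+06 m/s.
For a circular orbit v² = GM/r, so GM = v² · r.
GM = (2.576e+06)² · 2e+08 m³/s² ≈ 1.327e+21 m³/s² = 1.327 × 10^21 m³/s².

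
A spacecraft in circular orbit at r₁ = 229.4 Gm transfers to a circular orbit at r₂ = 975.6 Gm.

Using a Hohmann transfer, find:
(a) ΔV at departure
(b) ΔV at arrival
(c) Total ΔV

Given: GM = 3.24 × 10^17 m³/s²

Convert to SI: r₁ = 229.4 Gm = 2.294e+11 m; r₂ = 975.6 Gm = 9.756e+11 m.
Transfer semi-major axis: a_t = (r₁ + r₂)/2 = (2.294e+11 + 9.756e+11)/2 = 6.025e+11 m.
Circular speeds: v₁ = √(GM/r₁) = 1188.44 m/s, v₂ = √(GM/r₂) = 576.284 m/s.
Transfer speeds (vis-viva v² = GM(2/r − 1/a_t)): v₁ᵗ = 1512.28 m/s, v₂ᵗ = 355.594 m/s.
(a) ΔV₁ = |v₁ᵗ − v₁| ≈ 323.8 m/s = 323.8 m/s.
(b) ΔV₂ = |v₂ − v₂ᵗ| ≈ 220.7 m/s = 220.7 m/s.
(c) ΔV_total = ΔV₁ + ΔV₂ ≈ 544.5 m/s = 544.5 m/s.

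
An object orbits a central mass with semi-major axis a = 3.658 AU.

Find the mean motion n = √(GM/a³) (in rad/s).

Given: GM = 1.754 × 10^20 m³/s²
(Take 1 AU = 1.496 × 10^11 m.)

Convert to SI: a = 3.658 AU = 5.47237e+11 m.
n = √(GM / a³).
n = √(1.754e+20 / (5.47237e+11)³) rad/s ≈ 3.272e-08 rad/s.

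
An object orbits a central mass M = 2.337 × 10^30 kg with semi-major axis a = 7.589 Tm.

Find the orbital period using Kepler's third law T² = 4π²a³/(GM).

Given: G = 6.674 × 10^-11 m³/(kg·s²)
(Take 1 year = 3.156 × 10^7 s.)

Convert to SI: a = 7.589 Tm = 7.589e+12 m.
GM = G · M = 6.674e-11 · 2.337e+30 = 1.55971e+20 m³/s².
Kepler's third law: T = 2π √(a³ / GM).
Substituting a = 7.589e+12 m and GM = 1.55971e+20 m³/s²:
T = 2π √((7.589e+12)³ / 1.55971e+20) s
T ≈ 1.052e+10 s = 333.3 years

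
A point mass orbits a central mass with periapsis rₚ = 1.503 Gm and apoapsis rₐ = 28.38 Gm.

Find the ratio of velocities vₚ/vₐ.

Convert to SI: rₚ = 1.503 Gm = 1.503e+09 m; rₐ = 28.38 Gm = 2.838e+10 m.
Conservation of angular momentum gives rₚvₚ = rₐvₐ, so vₚ/vₐ = rₐ/rₚ.
vₚ/vₐ = 2.838e+10 / 1.503e+09 ≈ 18.88.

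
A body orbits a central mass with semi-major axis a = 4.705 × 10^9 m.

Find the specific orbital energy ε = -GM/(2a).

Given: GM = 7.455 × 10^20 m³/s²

ε = −GM / (2a).
ε = −7.455e+20 / (2 · 4.705e+09) J/kg ≈ -7.922e+10 J/kg = -79.22 GJ/kg.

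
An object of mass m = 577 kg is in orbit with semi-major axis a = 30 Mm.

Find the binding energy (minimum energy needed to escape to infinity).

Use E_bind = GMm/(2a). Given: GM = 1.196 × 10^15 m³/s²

Convert to SI: a = 30 Mm = 3e+07 m.
Total orbital energy is E = −GMm/(2a); binding energy is E_bind = −E = GMm/(2a).
E_bind = 1.196e+15 · 577 / (2 · 3e+07) J ≈ 1.15e+10 J = 11.5 GJ.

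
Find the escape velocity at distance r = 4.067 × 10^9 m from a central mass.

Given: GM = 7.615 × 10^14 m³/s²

Escape velocity comes from setting total energy to zero: ½v² − GM/r = 0 ⇒ v_esc = √(2GM / r).
v_esc = √(2 · 7.615e+14 / 4.067e+09) m/s ≈ 611.9 m/s = 611.9 m/s.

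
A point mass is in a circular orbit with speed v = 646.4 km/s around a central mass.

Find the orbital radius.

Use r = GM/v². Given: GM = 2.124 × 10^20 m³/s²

Convert to SI: v = 646.4 km/s = 646400 m/s.
For a circular orbit, v² = GM / r, so r = GM / v².
r = 2.124e+20 / (646400)² m ≈ 5.083e+08 m = 508.3 Mm.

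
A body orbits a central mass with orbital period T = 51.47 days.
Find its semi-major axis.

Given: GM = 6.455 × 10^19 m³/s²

Convert to SI: T = 51.47 days = 4.44701e+06 s.
Invert Kepler's third law: a = (GM · T² / (4π²))^(1/3).
Substituting T = 4.44701e+06 s and GM = 6.455e+19 m³/s²:
a = (6.455e+19 · (4.44701e+06)² / (4π²))^(1/3) m
a ≈ 3.186e+10 m = 31.86 Gm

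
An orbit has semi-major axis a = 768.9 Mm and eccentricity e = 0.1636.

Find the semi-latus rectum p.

Convert to SI: a = 768.9 Mm = 7.689e+08 m.
p = a (1 − e²).
p = 7.689e+08 · (1 − (0.1636)²) = 7.689e+08 · 0.973235 ≈ 7.483e+08 m = 748.3 Mm.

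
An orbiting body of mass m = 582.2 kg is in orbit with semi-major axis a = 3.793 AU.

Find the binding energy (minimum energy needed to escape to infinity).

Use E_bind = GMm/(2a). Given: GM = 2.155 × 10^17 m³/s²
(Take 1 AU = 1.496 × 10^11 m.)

Convert to SI: a = 3.793 AU = 5.67433e+11 m.
Total orbital energy is E = −GMm/(2a); binding energy is E_bind = −E = GMm/(2a).
E_bind = 2.155e+17 · 582.2 / (2 · 5.67433e+11) J ≈ 1.106e+08 J = 110.6 MJ.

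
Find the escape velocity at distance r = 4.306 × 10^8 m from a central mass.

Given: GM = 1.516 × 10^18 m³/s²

Escape velocity comes from setting total energy to zero: ½v² − GM/r = 0 ⇒ v_esc = √(2GM / r).
v_esc = √(2 · 1.516e+18 / 4.306e+08) m/s ≈ 8.391e+04 m/s = 83.91 km/s.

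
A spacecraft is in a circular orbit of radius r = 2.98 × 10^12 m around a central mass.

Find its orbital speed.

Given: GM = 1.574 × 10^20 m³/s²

For a circular orbit, gravity supplies the centripetal force, so v = √(GM / r).
v = √(1.574e+20 / 2.98e+12) m/s ≈ 7268 m/s = 7.268 km/s.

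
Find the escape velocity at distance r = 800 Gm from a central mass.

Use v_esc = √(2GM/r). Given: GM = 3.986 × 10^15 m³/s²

Convert to SI: r = 800 Gm = 8e+11 m.
Escape velocity comes from setting total energy to zero: ½v² − GM/r = 0 ⇒ v_esc = √(2GM / r).
v_esc = √(2 · 3.986e+15 / 8e+11) m/s ≈ 99.82 m/s = 99.82 m/s.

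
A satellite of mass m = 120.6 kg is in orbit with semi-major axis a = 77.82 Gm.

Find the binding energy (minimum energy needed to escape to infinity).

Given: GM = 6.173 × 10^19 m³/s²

Convert to SI: a = 77.82 Gm = 7.782e+10 m.
Total orbital energy is E = −GMm/(2a); binding energy is E_bind = −E = GMm/(2a).
E_bind = 6.173e+19 · 120.6 / (2 · 7.782e+10) J ≈ 4.783e+10 J = 47.83 GJ.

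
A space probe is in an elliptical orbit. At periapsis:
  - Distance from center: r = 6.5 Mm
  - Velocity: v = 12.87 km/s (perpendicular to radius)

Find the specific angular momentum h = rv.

Convert to SI: r = 6.5 Mm = 6.5e+06 m; v = 12.87 km/s = 12870 m/s.
With v perpendicular to r, h = r · v.
h = 6.5e+06 · 12870 m²/s ≈ 8.366e+10 m²/s.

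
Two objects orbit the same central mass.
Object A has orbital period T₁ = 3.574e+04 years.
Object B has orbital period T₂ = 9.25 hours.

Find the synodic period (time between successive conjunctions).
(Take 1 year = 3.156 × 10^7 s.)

Convert to SI: T₁ = 3.574e+04 years = 1.12795e+12 s; T₂ = 9.25 hours = 33300 s.
T_syn = |T₁ · T₂ / (T₁ − T₂)|.
T_syn = |1.12795e+12 · 33300 / (1.12795e+12 − 33300)| s ≈ 3.33e+04 s = 9.25 hours.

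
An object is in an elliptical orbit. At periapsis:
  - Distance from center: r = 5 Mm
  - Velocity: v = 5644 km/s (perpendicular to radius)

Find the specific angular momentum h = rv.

Convert to SI: r = 5 Mm = 5e+06 m; v = 5644 km/s = 5.644e+06 m/s.
With v perpendicular to r, h = r · v.
h = 5e+06 · 5.644e+06 m²/s ≈ 2.822e+13 m²/s.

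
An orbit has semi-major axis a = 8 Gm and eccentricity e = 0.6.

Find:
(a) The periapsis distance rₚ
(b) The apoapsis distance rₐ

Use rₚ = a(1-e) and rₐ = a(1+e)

Convert to SI: a = 8 Gm = 8e+09 m.
(a) rₚ = a(1 − e) = 8e+09 · (1 − 0.6) = 8e+09 · 0.4 ≈ 3.2e+09 m = 3.2 Gm.
(b) rₐ = a(1 + e) = 8e+09 · (1 + 0.6) = 8e+09 · 1.6 ≈ 1.28e+10 m = 12.8 Gm.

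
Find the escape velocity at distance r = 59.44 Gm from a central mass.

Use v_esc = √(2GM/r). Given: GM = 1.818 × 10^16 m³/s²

Convert to SI: r = 59.44 Gm = 5.944e+10 m.
Escape velocity comes from setting total energy to zero: ½v² − GM/r = 0 ⇒ v_esc = √(2GM / r).
v_esc = √(2 · 1.818e+16 / 5.944e+10) m/s ≈ 782.1 m/s = 782.1 m/s.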